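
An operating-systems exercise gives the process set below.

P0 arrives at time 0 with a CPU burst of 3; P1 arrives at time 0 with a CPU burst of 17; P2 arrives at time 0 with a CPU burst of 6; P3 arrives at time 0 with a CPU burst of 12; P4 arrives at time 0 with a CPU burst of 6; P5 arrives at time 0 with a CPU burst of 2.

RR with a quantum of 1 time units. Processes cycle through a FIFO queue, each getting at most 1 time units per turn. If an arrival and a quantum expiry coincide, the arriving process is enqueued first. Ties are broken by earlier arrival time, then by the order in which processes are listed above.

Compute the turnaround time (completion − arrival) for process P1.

46

Schedule: | P0 0-1 | P1 1-2 | P2 2-3 | P3 3-4 | P4 4-5 | P5 5-6 | P0 6-7 | P1 7-8 | P2 8-9 | P3 9-10 | P4 10-11 | P5 11-12 | P0 12-13 | P1 13-14 | P2 14-15 | P3 15-16 | P4 16-17 | P1 17-18 | P2 18-19 | P3 19-20 | P4 20-21 | P1 21-22 | P2 22-23 | P3 23-24 | P4 24-25 | P1 25-26 | P2 26-27 | P3 27-28 | P4 28-29 | P1 29-30 | P3 30-31 | P1 31-32 | P3 32-33 | P1 33-34 | P3 34-35 | P1 35-36 | P3 36-37 | P1 37-38 | P3 38-39 | P1 39-40 | P3 40-41 | P1 41-46 |
Completion: P0=13  P1=46  P2=27  P3=41  P4=29  P5=12
Turnaround(P1) = completion − arrival = 46 − 0 = 46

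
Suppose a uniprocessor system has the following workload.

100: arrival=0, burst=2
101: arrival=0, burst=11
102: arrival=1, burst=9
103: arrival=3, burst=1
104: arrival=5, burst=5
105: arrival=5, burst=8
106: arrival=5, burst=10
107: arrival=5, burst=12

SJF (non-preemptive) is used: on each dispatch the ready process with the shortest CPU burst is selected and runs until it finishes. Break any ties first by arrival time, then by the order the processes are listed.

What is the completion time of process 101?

Schedule: | 100 0-2 | 102 2-11 | 103 11-12 | 104 12-17 | 105 17-25 | 106 25-35 | 101 35-46 | 107 46-58 |
Completion: 100=2  101=46  102=11  103=12  104=17  105=25  106=35  107=58

46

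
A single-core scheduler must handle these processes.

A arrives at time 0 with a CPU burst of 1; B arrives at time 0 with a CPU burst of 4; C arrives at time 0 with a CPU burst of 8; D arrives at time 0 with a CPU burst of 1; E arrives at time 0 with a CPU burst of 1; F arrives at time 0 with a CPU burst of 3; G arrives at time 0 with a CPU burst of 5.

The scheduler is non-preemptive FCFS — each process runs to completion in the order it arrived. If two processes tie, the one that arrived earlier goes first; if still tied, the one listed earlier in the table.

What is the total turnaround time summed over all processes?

89

Gantt: | A 0-1 | B 1-5 | C 5-13 | D 13-14 | E 14-15 | F 15-18 | G 18-23 |
Completion: A=1  B=5  C=13  D=14  E=15  F=18  G=23
Turnaround = completion − arrival: A=1, B=5, C=13, D=14, E=15, F=18, G=23
Total turnaround = 1 + 5 + 13 + 14 + 15 + 18 + 23 = 89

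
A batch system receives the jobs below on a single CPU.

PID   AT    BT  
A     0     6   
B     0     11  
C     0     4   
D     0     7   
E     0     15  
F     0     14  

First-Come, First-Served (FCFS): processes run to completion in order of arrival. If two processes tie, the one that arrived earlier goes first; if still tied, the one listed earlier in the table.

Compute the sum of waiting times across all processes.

Gantt: | A 0-6 | B 6-17 | C 17-21 | D 21-28 | E 28-43 | F 43-57 |
Completion: A=6  B=17  C=21  D=28  E=43  F=57
Waiting = turnaround − burst: A=0, B=6, C=17, D=21, E=28, F=43
Total waiting = 0 + 6 + 17 + 21 + 28 + 43 = 115

115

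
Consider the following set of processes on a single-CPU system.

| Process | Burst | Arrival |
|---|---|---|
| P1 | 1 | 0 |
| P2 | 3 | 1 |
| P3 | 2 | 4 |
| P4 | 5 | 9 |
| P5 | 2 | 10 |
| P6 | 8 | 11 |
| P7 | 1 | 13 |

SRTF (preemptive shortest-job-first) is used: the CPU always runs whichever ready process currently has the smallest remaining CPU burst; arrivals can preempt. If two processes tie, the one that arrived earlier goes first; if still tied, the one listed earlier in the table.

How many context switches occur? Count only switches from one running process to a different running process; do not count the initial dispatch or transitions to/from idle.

7

Gantt: | P1 0-1 | P2 1-4 | P3 4-6 | idle 6-9 | P4 9-10 | P5 10-12 | P4 12-13 | P7 13-14 | P4 14-17 | P6 17-25 |
Completion: P1=1  P2=4  P3=6  P4=17  P5=12  P6=25  P7=14
Turnaround (C−A): P1=1  P2=3  P3=2  P4=8  P5=2  P6=14  P7=1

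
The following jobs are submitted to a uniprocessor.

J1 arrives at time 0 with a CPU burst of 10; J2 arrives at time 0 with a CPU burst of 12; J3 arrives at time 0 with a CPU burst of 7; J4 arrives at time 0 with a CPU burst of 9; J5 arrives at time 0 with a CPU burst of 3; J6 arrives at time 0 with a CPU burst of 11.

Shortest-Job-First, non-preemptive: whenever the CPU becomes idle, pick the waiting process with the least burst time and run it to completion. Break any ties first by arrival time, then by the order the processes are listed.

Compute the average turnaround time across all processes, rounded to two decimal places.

Timeline: | J5 0-3 | J3 3-10 | J4 10-19 | J1 19-29 | J6 29-40 | J2 40-52 |
Completion: J1=29  J2=52  J3=10  J4=19  J5=3  J6=40
Turnaround (C−A): J1=29  J2=52  J3=10  J4=19  J5=3  J6=40
Turnaround times: J1=29, J2=52, J3=10, J4=19, J5=3, J6=40
Average turnaround = (29+52+10+19+3+40) / 6 = 153/6 = 25.50

25.50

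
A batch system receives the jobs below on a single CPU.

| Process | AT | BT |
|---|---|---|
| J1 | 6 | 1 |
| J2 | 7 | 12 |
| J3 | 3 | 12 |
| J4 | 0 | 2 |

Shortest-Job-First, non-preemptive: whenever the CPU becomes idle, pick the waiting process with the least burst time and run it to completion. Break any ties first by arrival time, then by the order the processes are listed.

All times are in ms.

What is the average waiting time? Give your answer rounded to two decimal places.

4.50

Gantt: | J4 0-2 | idle 2-3 | J3 3-15 | J1 15-16 | J2 16-28 |
Completion: J1=16  J2=28  J3=15  J4=2
Turnaround (C−A): J1=10  J2=21  J3=12  J4=2
Waiting times: J1=9, J2=9, J3=0, J4=0
Average waiting = (9+9+0+0) / 4 = 18/4 = 4.50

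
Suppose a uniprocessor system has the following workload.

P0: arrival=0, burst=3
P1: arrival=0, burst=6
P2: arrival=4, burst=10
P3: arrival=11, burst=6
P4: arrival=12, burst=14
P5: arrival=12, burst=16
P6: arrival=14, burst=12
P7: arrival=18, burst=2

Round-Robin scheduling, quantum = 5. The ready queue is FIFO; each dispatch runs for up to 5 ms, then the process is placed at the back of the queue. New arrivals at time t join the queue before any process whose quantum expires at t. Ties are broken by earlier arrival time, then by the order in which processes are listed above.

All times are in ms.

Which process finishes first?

P0

Gantt: | P0 0-3 | P1 3-8 | P2 8-13 | P1 13-14 | P3 14-19 | P4 19-24 | P5 24-29 | P2 29-34 | P6 34-39 | P7 39-41 | P3 41-42 | P4 42-47 | P5 47-52 | P6 52-57 | P4 57-61 | P5 61-66 | P6 66-68 | P5 68-69 |
Completion: P0=3  P1=14  P2=34  P3=42  P4=61  P5=69  P6=68  P7=41
Turnaround (C−A): P0=3  P1=14  P2=30  P3=31  P4=49  P5=57  P6=54  P7=23
Finish order: P0 → P1 → P2 → P7 → P3 → P4 → P6 → P5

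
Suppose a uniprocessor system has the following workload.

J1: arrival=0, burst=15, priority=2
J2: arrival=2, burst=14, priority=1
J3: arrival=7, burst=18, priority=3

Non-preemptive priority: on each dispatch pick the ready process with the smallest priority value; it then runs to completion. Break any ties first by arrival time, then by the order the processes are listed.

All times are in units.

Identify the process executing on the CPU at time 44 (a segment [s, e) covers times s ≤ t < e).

J3

Schedule: | J1 0-15 | J2 15-29 | J3 29-47 |
Completion: J1=15  J2=29  J3=47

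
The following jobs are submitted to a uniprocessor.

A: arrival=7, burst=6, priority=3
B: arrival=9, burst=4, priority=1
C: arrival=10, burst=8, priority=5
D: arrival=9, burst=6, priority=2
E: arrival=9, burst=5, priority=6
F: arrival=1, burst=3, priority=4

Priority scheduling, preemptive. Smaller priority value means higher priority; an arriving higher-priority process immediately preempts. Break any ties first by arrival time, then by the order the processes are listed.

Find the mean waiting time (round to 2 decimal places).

Gantt: | idle 0-1 | F 1-4 | idle 4-7 | A 7-9 | B 9-13 | D 13-19 | A 19-23 | C 23-31 | E 31-36 |
Completion: A=23  B=13  C=31  D=19  E=36  F=4
Waiting times: A=10, B=0, C=13, D=4, E=22, F=0
Average waiting = (10+0+13+4+22+0) / 6 = 49/6 = 8.17

8.17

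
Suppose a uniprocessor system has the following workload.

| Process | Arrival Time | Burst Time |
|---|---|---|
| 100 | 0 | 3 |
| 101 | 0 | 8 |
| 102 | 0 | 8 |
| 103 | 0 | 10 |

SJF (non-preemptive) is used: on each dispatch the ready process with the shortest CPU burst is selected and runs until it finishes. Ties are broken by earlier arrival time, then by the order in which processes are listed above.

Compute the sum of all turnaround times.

62

Gantt: | 100 0-3 | 101 3-11 | 102 11-19 | 103 19-29 |
Completion: 100=3  101=11  102=19  103=29
Turnaround = completion − arrival: 100=3, 101=11, 102=19, 103=29
Total turnaround = 3 + 11 + 19 + 29 = 62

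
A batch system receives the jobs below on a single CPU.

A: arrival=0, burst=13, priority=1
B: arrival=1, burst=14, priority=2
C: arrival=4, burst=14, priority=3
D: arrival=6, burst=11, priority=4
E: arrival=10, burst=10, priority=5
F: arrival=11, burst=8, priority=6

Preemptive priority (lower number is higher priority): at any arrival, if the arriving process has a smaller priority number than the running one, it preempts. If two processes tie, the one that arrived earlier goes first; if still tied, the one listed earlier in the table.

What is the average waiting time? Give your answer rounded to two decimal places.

27.17

Gantt: | A 0-13 | B 13-27 | C 27-41 | D 41-52 | E 52-62 | F 62-70 |
Completion: A=13  B=27  C=41  D=52  E=62  F=70
Turnaround (C−A): A=13  B=26  C=37  D=46  E=52  F=59
Waiting times: A=0, B=12, C=23, D=35, E=42, F=51
Average waiting = (0+12+23+35+42+51) / 6 = 163/6 = 27.17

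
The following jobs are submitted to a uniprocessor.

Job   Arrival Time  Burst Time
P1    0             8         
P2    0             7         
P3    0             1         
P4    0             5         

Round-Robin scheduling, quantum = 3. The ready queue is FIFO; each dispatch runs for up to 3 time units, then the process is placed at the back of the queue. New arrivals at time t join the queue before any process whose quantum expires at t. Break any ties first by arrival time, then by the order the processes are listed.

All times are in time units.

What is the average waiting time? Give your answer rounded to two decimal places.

Timeline: | P1 0-3 | P2 3-6 | P3 6-7 | P4 7-10 | P1 10-13 | P2 13-16 | P4 16-18 | P1 18-20 | P2 20-21 |
Completion: P1=20  P2=21  P3=7  P4=18
Turnaround (C−A): P1=20  P2=21  P3=7  P4=18
Waiting times: P1=12, P2=14, P3=6, P4=13
Average waiting = (12+14+6+13) / 4 = 45/4 = 11.25

11.25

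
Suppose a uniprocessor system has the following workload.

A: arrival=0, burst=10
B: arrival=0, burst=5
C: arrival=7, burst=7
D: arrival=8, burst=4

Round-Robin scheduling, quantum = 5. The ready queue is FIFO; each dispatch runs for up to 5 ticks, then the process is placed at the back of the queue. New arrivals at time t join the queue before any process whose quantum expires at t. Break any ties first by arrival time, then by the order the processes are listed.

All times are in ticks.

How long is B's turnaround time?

10

Schedule: | A 0-5 | B 5-10 | A 10-15 | C 15-20 | D 20-24 | C 24-26 |
Completion: A=15  B=10  C=26  D=24
Turnaround(B) = completion − arrival = 10 − 0 = 10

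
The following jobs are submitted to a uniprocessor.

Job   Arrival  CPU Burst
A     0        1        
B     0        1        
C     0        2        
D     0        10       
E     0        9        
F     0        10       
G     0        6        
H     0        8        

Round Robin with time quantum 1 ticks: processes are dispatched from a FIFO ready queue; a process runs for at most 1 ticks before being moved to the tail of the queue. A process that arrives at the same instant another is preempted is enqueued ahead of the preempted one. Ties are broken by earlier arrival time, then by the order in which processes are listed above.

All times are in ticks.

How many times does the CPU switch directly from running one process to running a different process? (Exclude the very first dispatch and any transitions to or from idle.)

46

Timeline: | A 0-1 | B 1-2 | C 2-3 | D 3-4 | E 4-5 | F 5-6 | G 6-7 | H 7-8 | C 8-9 | D 9-10 | E 10-11 | F 11-12 | G 12-13 | H 13-14 | D 14-15 | E 15-16 | F 16-17 | G 17-18 | H 18-19 | D 19-20 | E 20-21 | F 21-22 | G 22-23 | H 23-24 | D 24-25 | E 25-26 | F 26-27 | G 27-28 | H 28-29 | D 29-30 | E 30-31 | F 31-32 | G 32-33 | H 33-34 | D 34-35 | E 35-36 | F 36-37 | H 37-38 | D 38-39 | E 39-40 | F 40-41 | H 41-42 | D 42-43 | E 43-44 | F 44-45 | D 45-46 | F 46-47 |
Completion: A=1  B=2  C=9  D=46  E=44  F=47  G=33  H=42
Turnaround (C−A): A=1  B=2  C=9  D=46  E=44  F=47  G=33  H=42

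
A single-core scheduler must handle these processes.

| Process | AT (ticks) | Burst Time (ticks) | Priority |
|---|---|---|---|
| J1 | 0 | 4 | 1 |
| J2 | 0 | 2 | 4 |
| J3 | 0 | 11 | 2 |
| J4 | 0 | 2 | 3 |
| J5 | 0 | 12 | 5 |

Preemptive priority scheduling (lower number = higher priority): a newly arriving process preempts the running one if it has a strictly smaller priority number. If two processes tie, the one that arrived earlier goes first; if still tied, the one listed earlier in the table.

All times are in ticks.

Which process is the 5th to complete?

Gantt: | J1 0-4 | J3 4-15 | J4 15-17 | J2 17-19 | J5 19-31 |
Completion: J1=4  J2=19  J3=15  J4=17  J5=31
Finish order: J1 → J3 → J4 → J2 → J5

J5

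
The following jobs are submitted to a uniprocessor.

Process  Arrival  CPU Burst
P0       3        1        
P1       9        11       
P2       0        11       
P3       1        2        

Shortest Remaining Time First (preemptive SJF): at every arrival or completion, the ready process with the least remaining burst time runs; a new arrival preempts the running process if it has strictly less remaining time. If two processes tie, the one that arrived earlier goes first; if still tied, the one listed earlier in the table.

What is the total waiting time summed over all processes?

Timeline: | P2 0-1 | P3 1-3 | P0 3-4 | P2 4-14 | P1 14-25 |
Completion: P0=4  P1=25  P2=14  P3=3
Turnaround (C−A): P0=1  P1=16  P2=14  P3=2
Waiting = turnaround − burst: P0=0, P1=5, P2=3, P3=0
Total waiting = 0 + 5 + 3 + 0 = 8

8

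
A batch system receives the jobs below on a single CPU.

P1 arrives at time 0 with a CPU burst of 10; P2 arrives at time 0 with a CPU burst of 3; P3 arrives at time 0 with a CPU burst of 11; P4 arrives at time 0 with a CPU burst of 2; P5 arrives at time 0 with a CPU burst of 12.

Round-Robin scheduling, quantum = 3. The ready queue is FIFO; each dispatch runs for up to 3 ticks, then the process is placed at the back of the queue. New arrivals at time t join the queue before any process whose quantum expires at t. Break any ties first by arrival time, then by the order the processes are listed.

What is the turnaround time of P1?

Timeline: | P1 0-3 | P2 3-6 | P3 6-9 | P4 9-11 | P5 11-14 | P1 14-17 | P3 17-20 | P5 20-23 | P1 23-26 | P3 26-29 | P5 29-32 | P1 32-33 | P3 33-35 | P5 35-38 |
Completion: P1=33  P2=6  P3=35  P4=11  P5=38
Turnaround(P1) = completion − arrival = 33 − 0 = 33

33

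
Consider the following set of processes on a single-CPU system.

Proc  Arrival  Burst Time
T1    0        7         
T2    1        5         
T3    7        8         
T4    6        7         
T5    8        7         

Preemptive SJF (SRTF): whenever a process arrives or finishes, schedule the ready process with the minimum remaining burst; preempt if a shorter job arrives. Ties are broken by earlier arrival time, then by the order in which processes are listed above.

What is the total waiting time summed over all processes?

41

Gantt: | T1 0-1 | T2 1-6 | T1 6-12 | T4 12-19 | T5 19-26 | T3 26-34 |
Completion: T1=12  T2=6  T3=34  T4=19  T5=26
Waiting = turnaround − burst: T1=5, T2=0, T3=19, T4=6, T5=11
Total waiting = 5 + 0 + 19 + 6 + 11 = 41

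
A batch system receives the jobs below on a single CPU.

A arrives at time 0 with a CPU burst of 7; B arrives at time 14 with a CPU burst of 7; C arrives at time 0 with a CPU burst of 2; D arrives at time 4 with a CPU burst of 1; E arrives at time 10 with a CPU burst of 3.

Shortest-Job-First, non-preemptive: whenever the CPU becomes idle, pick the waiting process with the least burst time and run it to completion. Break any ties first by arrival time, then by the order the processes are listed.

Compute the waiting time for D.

Gantt: | C 0-2 | A 2-9 | D 9-10 | E 10-13 | idle 13-14 | B 14-21 |
Completion: A=9  B=21  C=2  D=10  E=13
Waiting(D) = turnaround − burst = 6 − 1 = 5

5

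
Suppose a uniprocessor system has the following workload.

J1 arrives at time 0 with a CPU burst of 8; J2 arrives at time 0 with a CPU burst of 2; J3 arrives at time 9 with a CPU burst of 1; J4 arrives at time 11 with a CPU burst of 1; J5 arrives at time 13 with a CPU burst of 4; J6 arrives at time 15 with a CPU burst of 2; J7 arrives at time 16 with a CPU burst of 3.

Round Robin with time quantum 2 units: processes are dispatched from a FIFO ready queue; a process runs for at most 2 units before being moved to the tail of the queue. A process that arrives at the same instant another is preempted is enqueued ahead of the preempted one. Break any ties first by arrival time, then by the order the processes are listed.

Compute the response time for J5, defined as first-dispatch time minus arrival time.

Schedule: | J1 0-2 | J2 2-4 | J1 4-10 | J3 10-11 | J4 11-12 | idle 12-13 | J5 13-15 | J6 15-17 | J5 17-19 | J7 19-22 |
Completion: J1=10  J2=4  J3=11  J4=12  J5=19  J6=17  J7=22
Turnaround (C−A): J1=10  J2=4  J3=2  J4=1  J5=6  J6=2  J7=6
Response(J5) = first start − arrival = 13 − 13 = 0

0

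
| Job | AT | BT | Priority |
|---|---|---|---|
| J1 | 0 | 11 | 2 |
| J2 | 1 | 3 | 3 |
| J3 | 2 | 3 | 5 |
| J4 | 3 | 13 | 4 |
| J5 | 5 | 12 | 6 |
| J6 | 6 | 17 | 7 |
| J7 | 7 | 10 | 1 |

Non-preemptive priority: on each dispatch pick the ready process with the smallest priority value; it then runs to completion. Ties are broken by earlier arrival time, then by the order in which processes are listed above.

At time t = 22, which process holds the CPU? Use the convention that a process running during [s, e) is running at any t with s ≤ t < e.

Gantt: | J1 0-11 | J7 11-21 | J2 21-24 | J4 24-37 | J3 37-40 | J5 40-52 | J6 52-69 |
Completion: J1=11  J2=24  J3=40  J4=37  J5=52  J6=69  J7=21
Turnaround (C−A): J1=11  J2=23  J3=38  J4=34  J5=47  J6=63  J7=14

J2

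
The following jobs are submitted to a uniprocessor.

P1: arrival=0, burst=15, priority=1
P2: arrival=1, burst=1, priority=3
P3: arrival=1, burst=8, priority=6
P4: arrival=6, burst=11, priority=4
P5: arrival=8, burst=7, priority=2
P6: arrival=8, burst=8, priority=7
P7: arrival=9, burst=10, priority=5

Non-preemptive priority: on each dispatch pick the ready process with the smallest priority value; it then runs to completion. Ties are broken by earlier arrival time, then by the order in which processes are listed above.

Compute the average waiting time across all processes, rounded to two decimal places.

Gantt: | P1 0-15 | P5 15-22 | P2 22-23 | P4 23-34 | P7 34-44 | P3 44-52 | P6 52-60 |
Completion: P1=15  P2=23  P3=52  P4=34  P5=22  P6=60  P7=44
Turnaround (C−A): P1=15  P2=22  P3=51  P4=28  P5=14  P6=52  P7=35
Waiting times: P1=0, P2=21, P3=43, P4=17, P5=7, P6=44, P7=25
Average waiting = (0+21+43+17+7+44+25) / 7 = 157/7 = 22.43

22.43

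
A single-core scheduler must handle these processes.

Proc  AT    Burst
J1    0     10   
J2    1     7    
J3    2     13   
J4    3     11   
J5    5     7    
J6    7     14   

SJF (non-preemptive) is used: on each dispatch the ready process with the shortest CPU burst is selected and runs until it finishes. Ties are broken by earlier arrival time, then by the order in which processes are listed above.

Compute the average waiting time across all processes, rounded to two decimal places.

19.33

Timeline: | J1 0-10 | J2 10-17 | J5 17-24 | J4 24-35 | J3 35-48 | J6 48-62 |
Completion: J1=10  J2=17  J3=48  J4=35  J5=24  J6=62
Turnaround (C−A): J1=10  J2=16  J3=46  J4=32  J5=19  J6=55
Waiting times: J1=0, J2=9, J3=33, J4=21, J5=12, J6=41
Average waiting = (0+9+33+21+12+41) / 6 = 116/6 = 19.33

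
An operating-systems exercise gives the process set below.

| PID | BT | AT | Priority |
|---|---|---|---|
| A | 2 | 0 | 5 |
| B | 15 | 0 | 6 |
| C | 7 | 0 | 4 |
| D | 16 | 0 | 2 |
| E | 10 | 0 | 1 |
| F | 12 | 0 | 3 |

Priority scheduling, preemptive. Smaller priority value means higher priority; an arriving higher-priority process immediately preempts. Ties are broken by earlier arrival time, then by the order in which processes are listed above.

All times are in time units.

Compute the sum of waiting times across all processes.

166

Schedule: | E 0-10 | D 10-26 | F 26-38 | C 38-45 | A 45-47 | B 47-62 |
Completion: A=47  B=62  C=45  D=26  E=10  F=38
Waiting = turnaround − burst: A=45, B=47, C=38, D=10, E=0, F=26
Total waiting = 45 + 47 + 38 + 10 + 0 + 26 = 166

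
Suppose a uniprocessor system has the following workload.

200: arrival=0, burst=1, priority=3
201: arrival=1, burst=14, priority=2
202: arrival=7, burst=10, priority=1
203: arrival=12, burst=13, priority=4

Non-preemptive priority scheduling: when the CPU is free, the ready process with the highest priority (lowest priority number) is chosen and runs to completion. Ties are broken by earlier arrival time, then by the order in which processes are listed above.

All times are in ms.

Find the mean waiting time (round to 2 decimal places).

Timeline: | 200 0-1 | 201 1-15 | 202 15-25 | 203 25-38 |
Completion: 200=1  201=15  202=25  203=38
Turnaround (C−A): 200=1  201=14  202=18  203=26
Waiting times: 200=0, 201=0, 202=8, 203=13
Average waiting = (0+0+8+13) / 4 = 21/4 = 5.25

5.25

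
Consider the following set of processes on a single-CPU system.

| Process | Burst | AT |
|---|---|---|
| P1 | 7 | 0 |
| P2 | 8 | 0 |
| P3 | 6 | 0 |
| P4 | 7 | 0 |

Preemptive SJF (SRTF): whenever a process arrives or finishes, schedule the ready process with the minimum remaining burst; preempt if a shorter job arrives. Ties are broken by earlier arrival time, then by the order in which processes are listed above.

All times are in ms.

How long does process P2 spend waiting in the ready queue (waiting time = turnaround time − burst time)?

20

Gantt: | P3 0-6 | P1 6-13 | P4 13-20 | P2 20-28 |
Completion: P1=13  P2=28  P3=6  P4=20
Turnaround (C−A): P1=13  P2=28  P3=6  P4=20
Waiting(P2) = turnaround − burst = 28 − 8 = 20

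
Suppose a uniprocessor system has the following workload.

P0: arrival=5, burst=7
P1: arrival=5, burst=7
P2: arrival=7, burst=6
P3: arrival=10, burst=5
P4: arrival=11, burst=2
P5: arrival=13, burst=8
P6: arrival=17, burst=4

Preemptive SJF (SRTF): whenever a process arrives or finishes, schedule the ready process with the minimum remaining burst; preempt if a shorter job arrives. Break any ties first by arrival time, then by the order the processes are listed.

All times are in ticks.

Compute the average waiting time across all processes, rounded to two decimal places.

Schedule: | idle 0-5 | P0 5-12 | P4 12-14 | P3 14-19 | P6 19-23 | P2 23-29 | P1 29-36 | P5 36-44 |
Completion: P0=12  P1=36  P2=29  P3=19  P4=14  P5=44  P6=23
Turnaround (C−A): P0=7  P1=31  P2=22  P3=9  P4=3  P5=31  P6=6
Waiting times: P0=0, P1=24, P2=16, P3=4, P4=1, P5=23, P6=2
Average waiting = (0+24+16+4+1+23+2) / 7 = 70/7 = 10.00

10.00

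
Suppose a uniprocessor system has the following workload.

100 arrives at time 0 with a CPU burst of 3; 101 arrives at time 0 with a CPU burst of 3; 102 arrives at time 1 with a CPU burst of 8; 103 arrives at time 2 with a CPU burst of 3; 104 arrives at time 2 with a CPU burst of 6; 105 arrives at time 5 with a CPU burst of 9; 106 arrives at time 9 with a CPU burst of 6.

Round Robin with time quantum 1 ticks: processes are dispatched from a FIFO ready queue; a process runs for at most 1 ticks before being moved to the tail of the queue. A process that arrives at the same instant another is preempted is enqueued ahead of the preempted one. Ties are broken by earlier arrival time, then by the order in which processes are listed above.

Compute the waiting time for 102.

25

Timeline: | 100 0-1 | 101 1-2 | 102 2-3 | 100 3-4 | 103 4-5 | 104 5-6 | 101 6-7 | 102 7-8 | 100 8-9 | 105 9-10 | 103 10-11 | 104 11-12 | 101 12-13 | 102 13-14 | 106 14-15 | 105 15-16 | 103 16-17 | 104 17-18 | 102 18-19 | 106 19-20 | 105 20-21 | 104 21-22 | 102 22-23 | 106 23-24 | 105 24-25 | 104 25-26 | 102 26-27 | 106 27-28 | 105 28-29 | 104 29-30 | 102 30-31 | 106 31-32 | 105 32-33 | 102 33-34 | 106 34-35 | 105 35-38 |
Completion: 100=9  101=13  102=34  103=17  104=30  105=38  106=35
Turnaround (C−A): 100=9  101=13  102=33  103=15  104=28  105=33  106=26
Waiting(102) = turnaround − burst = 33 − 8 = 25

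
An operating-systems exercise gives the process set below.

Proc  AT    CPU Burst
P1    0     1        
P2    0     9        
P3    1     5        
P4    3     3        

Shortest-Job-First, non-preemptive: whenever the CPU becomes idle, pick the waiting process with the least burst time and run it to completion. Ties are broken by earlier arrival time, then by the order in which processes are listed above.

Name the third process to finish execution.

Gantt: | P1 0-1 | P3 1-6 | P4 6-9 | P2 9-18 |
Completion: P1=1  P2=18  P3=6  P4=9
Finish order: P1 → P3 → P4 → P2

P4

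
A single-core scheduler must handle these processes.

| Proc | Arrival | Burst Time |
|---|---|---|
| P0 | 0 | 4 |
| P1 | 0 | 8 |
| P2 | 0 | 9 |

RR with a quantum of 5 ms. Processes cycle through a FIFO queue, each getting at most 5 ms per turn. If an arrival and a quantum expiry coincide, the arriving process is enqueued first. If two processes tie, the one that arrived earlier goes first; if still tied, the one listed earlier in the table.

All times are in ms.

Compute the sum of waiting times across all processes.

21

Schedule: | P0 0-4 | P1 4-9 | P2 9-14 | P1 14-17 | P2 17-21 |
Completion: P0=4  P1=17  P2=21
Waiting = turnaround − burst: P0=0, P1=9, P2=12
Total waiting = 0 + 9 + 12 = 21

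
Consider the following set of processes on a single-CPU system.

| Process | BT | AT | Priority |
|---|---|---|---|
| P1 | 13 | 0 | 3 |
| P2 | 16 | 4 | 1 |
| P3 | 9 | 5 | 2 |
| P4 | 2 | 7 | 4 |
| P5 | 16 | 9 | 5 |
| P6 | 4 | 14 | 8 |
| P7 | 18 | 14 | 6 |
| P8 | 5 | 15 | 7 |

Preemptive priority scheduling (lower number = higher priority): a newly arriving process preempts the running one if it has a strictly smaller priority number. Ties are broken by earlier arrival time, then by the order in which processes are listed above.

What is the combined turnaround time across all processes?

351

Gantt: | P1 0-4 | P2 4-20 | P3 20-29 | P1 29-38 | P4 38-40 | P5 40-56 | P7 56-74 | P8 74-79 | P6 79-83 |
Completion: P1=38  P2=20  P3=29  P4=40  P5=56  P6=83  P7=74  P8=79
Turnaround (C−A): P1=38  P2=16  P3=24  P4=33  P5=47  P6=69  P7=60  P8=64
Turnaround = completion − arrival: P1=38, P2=16, P3=24, P4=33, P5=47, P6=69, P7=60, P8=64
Total turnaround = 38 + 16 + 24 + 33 + 47 + 69 + 60 + 64 = 351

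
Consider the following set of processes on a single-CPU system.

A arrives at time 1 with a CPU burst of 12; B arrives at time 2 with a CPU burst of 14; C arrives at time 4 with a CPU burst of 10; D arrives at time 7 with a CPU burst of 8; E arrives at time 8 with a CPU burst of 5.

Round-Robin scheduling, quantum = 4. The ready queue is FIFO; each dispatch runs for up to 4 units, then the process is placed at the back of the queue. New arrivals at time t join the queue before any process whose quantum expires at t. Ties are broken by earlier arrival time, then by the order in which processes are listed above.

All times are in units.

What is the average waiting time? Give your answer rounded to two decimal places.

Gantt: | idle 0-1 | A 1-5 | B 5-9 | C 9-13 | A 13-17 | D 17-21 | E 21-25 | B 25-29 | C 29-33 | A 33-37 | D 37-41 | E 41-42 | B 42-46 | C 46-48 | B 48-50 |
Completion: A=37  B=50  C=48  D=41  E=42
Waiting times: A=24, B=34, C=34, D=26, E=29
Average waiting = (24+34+34+26+29) / 5 = 147/5 = 29.40

29.40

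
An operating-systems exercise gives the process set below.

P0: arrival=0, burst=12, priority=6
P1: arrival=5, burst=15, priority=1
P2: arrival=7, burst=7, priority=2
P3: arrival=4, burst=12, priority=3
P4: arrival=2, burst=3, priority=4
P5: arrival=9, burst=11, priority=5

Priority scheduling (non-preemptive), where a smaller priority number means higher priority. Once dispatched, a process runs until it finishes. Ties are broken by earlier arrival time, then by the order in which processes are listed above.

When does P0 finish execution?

12

Schedule: | P0 0-12 | P1 12-27 | P2 27-34 | P3 34-46 | P4 46-49 | P5 49-60 |
Completion: P0=12  P1=27  P2=34  P3=46  P4=49  P5=60
Turnaround (C−A): P0=12  P1=22  P2=27  P3=42  P4=47  P5=51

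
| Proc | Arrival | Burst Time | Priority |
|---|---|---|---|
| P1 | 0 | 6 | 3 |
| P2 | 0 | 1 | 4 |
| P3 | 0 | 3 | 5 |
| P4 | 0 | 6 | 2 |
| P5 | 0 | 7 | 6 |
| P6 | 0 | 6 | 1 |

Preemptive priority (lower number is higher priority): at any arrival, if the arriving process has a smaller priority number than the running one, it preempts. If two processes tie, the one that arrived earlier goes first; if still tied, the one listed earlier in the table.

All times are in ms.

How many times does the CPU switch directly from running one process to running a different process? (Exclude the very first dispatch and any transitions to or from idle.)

Schedule: | P6 0-6 | P4 6-12 | P1 12-18 | P2 18-19 | P3 19-22 | P5 22-29 |
Completion: P1=18  P2=19  P3=22  P4=12  P5=29  P6=6

5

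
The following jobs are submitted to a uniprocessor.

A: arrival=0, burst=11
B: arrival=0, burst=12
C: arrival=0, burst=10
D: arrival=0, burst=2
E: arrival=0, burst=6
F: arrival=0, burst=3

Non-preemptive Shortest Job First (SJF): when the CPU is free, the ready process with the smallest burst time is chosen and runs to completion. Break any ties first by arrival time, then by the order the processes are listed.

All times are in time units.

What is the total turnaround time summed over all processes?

115

Schedule: | D 0-2 | F 2-5 | E 5-11 | C 11-21 | A 21-32 | B 32-44 |
Completion: A=32  B=44  C=21  D=2  E=11  F=5
Turnaround (C−A): A=32  B=44  C=21  D=2  E=11  F=5
Turnaround = completion − arrival: A=32, B=44, C=21, D=2, E=11, F=5
Total turnaround = 32 + 44 + 21 + 2 + 11 + 5 = 115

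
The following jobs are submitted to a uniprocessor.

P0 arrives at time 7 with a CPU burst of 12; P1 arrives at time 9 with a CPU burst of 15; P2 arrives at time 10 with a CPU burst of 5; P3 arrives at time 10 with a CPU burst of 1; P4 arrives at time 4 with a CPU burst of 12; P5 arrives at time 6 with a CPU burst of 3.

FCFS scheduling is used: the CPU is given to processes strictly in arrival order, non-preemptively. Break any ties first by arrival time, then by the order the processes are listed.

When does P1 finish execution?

46

Timeline: | idle 0-4 | P4 4-16 | P5 16-19 | P0 19-31 | P1 31-46 | P2 46-51 | P3 51-52 |
Completion: P0=31  P1=46  P2=51  P3=52  P4=16  P5=19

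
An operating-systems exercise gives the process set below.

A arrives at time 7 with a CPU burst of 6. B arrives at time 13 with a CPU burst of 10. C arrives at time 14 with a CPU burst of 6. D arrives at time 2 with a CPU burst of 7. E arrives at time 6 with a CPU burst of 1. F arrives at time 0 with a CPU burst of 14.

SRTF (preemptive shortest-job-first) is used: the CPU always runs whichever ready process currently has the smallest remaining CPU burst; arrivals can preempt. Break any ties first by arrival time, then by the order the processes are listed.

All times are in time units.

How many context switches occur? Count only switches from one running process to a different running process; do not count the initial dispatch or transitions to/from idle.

Gantt: | F 0-2 | D 2-6 | E 6-7 | D 7-10 | A 10-16 | C 16-22 | B 22-32 | F 32-44 |
Completion: A=16  B=32  C=22  D=10  E=7  F=44
Turnaround (C−A): A=9  B=19  C=8  D=8  E=1  F=44

7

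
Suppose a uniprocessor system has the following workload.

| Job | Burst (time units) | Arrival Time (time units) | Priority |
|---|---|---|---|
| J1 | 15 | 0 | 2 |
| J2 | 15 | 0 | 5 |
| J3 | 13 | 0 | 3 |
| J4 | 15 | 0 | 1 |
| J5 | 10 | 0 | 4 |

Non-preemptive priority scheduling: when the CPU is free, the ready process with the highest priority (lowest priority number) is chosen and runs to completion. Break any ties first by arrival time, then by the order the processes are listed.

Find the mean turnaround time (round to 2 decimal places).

41.80

Timeline: | J4 0-15 | J1 15-30 | J3 30-43 | J5 43-53 | J2 53-68 |
Completion: J1=30  J2=68  J3=43  J4=15  J5=53
Turnaround (C−A): J1=30  J2=68  J3=43  J4=15  J5=53
Turnaround times: J1=30, J2=68, J3=43, J4=15, J5=53
Average turnaround = (30+68+43+15+53) / 5 = 209/5 = 41.80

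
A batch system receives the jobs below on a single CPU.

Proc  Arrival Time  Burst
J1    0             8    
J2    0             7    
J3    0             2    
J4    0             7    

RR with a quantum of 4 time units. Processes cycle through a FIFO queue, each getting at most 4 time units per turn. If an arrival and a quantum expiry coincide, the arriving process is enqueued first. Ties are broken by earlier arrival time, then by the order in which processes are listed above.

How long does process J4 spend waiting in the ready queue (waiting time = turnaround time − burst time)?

Timeline: | J1 0-4 | J2 4-8 | J3 8-10 | J4 10-14 | J1 14-18 | J2 18-21 | J4 21-24 |
Completion: J1=18  J2=21  J3=10  J4=24
Waiting(J4) = turnaround − burst = 24 − 7 = 17

17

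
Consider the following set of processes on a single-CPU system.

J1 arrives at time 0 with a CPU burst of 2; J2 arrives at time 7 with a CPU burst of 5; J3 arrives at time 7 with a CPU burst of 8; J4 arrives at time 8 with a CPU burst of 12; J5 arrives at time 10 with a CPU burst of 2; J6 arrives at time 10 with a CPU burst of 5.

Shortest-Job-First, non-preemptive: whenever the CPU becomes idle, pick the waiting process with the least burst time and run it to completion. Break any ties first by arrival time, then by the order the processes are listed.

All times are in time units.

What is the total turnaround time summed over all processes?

Timeline: | J1 0-2 | idle 2-7 | J2 7-12 | J5 12-14 | J6 14-19 | J3 19-27 | J4 27-39 |
Completion: J1=2  J2=12  J3=27  J4=39  J5=14  J6=19
Turnaround = completion − arrival: J1=2, J2=5, J3=20, J4=31, J5=4, J6=9
Total turnaround = 2 + 5 + 20 + 31 + 4 + 9 = 71

71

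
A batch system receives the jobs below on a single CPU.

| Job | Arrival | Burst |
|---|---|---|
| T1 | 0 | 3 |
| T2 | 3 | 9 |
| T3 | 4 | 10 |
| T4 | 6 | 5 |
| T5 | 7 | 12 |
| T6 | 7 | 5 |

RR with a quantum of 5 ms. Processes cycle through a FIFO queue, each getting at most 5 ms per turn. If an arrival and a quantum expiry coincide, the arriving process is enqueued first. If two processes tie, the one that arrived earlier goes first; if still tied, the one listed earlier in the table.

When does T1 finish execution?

3

Timeline: | T1 0-3 | T2 3-8 | T3 8-13 | T4 13-18 | T5 18-23 | T6 23-28 | T2 28-32 | T3 32-37 | T5 37-44 |
Completion: T1=3  T2=32  T3=37  T4=18  T5=44  T6=28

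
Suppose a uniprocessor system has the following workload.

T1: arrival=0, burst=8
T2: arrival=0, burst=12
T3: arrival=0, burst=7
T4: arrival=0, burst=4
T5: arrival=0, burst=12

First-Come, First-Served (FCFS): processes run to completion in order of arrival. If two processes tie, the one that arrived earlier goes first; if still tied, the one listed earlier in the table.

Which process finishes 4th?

T4

Gantt: | T1 0-8 | T2 8-20 | T3 20-27 | T4 27-31 | T5 31-43 |
Completion: T1=8  T2=20  T3=27  T4=31  T5=43
Finish order: T1 → T2 → T3 → T4 → T5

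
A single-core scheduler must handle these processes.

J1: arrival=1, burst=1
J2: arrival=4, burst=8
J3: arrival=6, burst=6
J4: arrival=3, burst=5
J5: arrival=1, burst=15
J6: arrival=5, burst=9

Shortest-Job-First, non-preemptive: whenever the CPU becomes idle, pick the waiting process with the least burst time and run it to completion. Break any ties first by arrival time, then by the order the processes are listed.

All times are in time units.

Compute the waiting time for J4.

Gantt: | idle 0-1 | J1 1-2 | J5 2-17 | J4 17-22 | J3 22-28 | J2 28-36 | J6 36-45 |
Completion: J1=2  J2=36  J3=28  J4=22  J5=17  J6=45
Turnaround (C−A): J1=1  J2=32  J3=22  J4=19  J5=16  J6=40
Waiting(J4) = turnaround − burst = 19 − 5 = 14

14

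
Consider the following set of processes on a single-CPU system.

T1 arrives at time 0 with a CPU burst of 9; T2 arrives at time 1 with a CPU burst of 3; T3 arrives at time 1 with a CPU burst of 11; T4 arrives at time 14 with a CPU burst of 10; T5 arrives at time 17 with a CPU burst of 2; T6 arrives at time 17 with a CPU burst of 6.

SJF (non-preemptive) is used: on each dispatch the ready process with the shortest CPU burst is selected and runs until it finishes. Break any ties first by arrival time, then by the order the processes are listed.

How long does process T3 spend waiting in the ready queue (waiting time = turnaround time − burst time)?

11

Timeline: | T1 0-9 | T2 9-12 | T3 12-23 | T5 23-25 | T6 25-31 | T4 31-41 |
Completion: T1=9  T2=12  T3=23  T4=41  T5=25  T6=31
Turnaround (C−A): T1=9  T2=11  T3=22  T4=27  T5=8  T6=14
Waiting(T3) = turnaround − burst = 22 − 11 = 11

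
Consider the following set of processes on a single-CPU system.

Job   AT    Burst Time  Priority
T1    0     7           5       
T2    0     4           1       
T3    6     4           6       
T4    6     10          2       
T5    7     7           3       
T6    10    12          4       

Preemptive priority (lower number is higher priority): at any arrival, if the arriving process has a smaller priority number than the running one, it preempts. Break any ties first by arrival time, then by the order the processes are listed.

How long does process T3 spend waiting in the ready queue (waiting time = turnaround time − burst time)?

Timeline: | T2 0-4 | T1 4-6 | T4 6-16 | T5 16-23 | T6 23-35 | T1 35-40 | T3 40-44 |
Completion: T1=40  T2=4  T3=44  T4=16  T5=23  T6=35
Waiting(T3) = turnaround − burst = 38 − 4 = 34

34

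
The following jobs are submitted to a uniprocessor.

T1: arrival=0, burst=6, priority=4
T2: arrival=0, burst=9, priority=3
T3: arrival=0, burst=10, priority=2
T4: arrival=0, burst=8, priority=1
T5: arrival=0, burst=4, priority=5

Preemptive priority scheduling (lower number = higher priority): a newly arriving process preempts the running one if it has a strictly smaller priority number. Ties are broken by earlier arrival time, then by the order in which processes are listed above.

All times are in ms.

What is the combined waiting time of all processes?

Gantt: | T4 0-8 | T3 8-18 | T2 18-27 | T1 27-33 | T5 33-37 |
Completion: T1=33  T2=27  T3=18  T4=8  T5=37
Turnaround (C−A): T1=33  T2=27  T3=18  T4=8  T5=37
Waiting = turnaround − burst: T1=27, T2=18, T3=8, T4=0, T5=33
Total waiting = 27 + 18 + 8 + 0 + 33 = 86

86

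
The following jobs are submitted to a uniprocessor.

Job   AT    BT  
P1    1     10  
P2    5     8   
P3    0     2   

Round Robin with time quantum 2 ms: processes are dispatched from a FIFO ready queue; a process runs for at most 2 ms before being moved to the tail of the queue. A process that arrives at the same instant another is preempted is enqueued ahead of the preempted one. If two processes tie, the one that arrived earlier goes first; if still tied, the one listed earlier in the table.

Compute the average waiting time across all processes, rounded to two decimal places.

Schedule: | P3 0-2 | P1 2-6 | P2 6-8 | P1 8-10 | P2 10-12 | P1 12-14 | P2 14-16 | P1 16-18 | P2 18-20 |
Completion: P1=18  P2=20  P3=2
Turnaround (C−A): P1=17  P2=15  P3=2
Waiting times: P1=7, P2=7, P3=0
Average waiting = (7+7+0) / 3 = 14/3 = 4.67

4.67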